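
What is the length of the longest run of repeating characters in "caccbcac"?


Input: "caccbcac"
Scanning for longest run:
  Position 1 ('a'): new char, reset run to 1
  Position 2 ('c'): new char, reset run to 1
  Position 3 ('c'): continues run of 'c', length=2
  Position 4 ('b'): new char, reset run to 1
  Position 5 ('c'): new char, reset run to 1
  Position 6 ('a'): new char, reset run to 1
  Position 7 ('c'): new char, reset run to 1
Longest run: 'c' with length 2

2


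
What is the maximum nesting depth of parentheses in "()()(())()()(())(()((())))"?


Input: "()()(())()()(())(()((())))"
Tracking depth:
  Position 0 '(': depth becomes 1
  Position 1 ')': depth becomes 0
  Position 2 '(': depth becomes 1
  Position 3 ')': depth becomes 0
  Position 4 '(': depth becomes 1
  Position 5 '(': depth becomes 2
  Position 6 ')': depth becomes 1
  Position 7 ')': depth becomes 0
  Position 8 '(': depth becomes 1
  Position 9 ')': depth becomes 0
  Position 10 '(': depth becomes 1
  Position 11 ')': depth becomes 0
  Position 12 '(': depth becomes 1
  Position 13 '(': depth becomes 2
  Position 14 ')': depth becomes 1
  Position 15 ')': depth becomes 0
  Position 16 '(': depth becomes 1
  Position 17 '(': depth becomes 2
  Position 18 ')': depth becomes 1
  Position 19 '(': depth becomes 2
  Position 20 '(': depth becomes 3
  Position 21 '(': depth becomes 4
  Position 22 ')': depth becomes 3
  Position 23 ')': depth becomes 2
  Position 24 ')': depth becomes 1
  Position 25 ')': depth becomes 0
Maximum depth reached: 4

4


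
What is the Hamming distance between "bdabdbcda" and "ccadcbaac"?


Comparing "bdabdbcda" and "ccadcbaac" position by position:
  Position 0: 'b' vs 'c' => differ
  Position 1: 'd' vs 'c' => differ
  Position 2: 'a' vs 'a' => same
  Position 3: 'b' vs 'd' => differ
  Position 4: 'd' vs 'c' => differ
  Position 5: 'b' vs 'b' => same
  Position 6: 'c' vs 'a' => differ
  Position 7: 'd' vs 'a' => differ
  Position 8: 'a' vs 'c' => differ
Total differences (Hamming distance): 7

7


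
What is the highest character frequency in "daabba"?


Input: daabba
Character counts:
  'a': 3
  'b': 2
  'd': 1
Maximum frequency: 3

3


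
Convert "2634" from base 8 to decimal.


Input: "2634" in base 8
Positional expansion:
  Digit '2' (value 2) x 8^3 = 1024
  Digit '6' (value 6) x 8^2 = 384
  Digit '3' (value 3) x 8^1 = 24
  Digit '4' (value 4) x 8^0 = 4
Sum = 1436

1436


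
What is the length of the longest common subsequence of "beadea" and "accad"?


LCS of "beadea" and "accad"
DP table:
           a    c    c    a    d
      0    0    0    0    0    0
  b   0    0    0    0    0    0
  e   0    0    0    0    0    0
  a   0    1    1    1    1    1
  d   0    1    1    1    1    2
  e   0    1    1    1    1    2
  a   0    1    1    1    2    2
LCS length = dp[6][5] = 2

2


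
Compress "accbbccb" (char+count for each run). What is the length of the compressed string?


Input: accbbccb
Runs:
  'a' x 1 => "a1"
  'c' x 2 => "c2"
  'b' x 2 => "b2"
  'c' x 2 => "c2"
  'b' x 1 => "b1"
Compressed: "a1c2b2c2b1"
Compressed length: 10

10


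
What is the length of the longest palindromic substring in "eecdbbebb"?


Input: "eecdbbebb"
Checking substrings for palindromes:
  [4:9] "bbebb" (len 5) => palindrome
  [5:8] "beb" (len 3) => palindrome
  [0:2] "ee" (len 2) => palindrome
  [4:6] "bb" (len 2) => palindrome
  [7:9] "bb" (len 2) => palindrome
Longest palindromic substring: "bbebb" with length 5

5


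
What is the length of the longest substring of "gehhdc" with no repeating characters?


Input: "gehhdc"
Sliding window (track last position of each char):
  Position 0 ('g'): window [0,0] length 1 -- new best
  Position 1 ('e'): window [0,1] length 2 -- new best
  Position 2 ('h'): window [0,2] length 3 -- new best
  Position 3 ('h'): repeat (last at 2), move window start to 3
  Position 3 ('h'): window [3,3] length 1
  Position 4 ('d'): window [3,4] length 2
  Position 5 ('c'): window [3,5] length 3
Longest substring with no repeats: "geh" with length 3

3


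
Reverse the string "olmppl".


Input: olmppl
Reading characters right to left:
  Position 5: 'l'
  Position 4: 'p'
  Position 3: 'p'
  Position 2: 'm'
  Position 1: 'l'
  Position 0: 'o'
Reversed: lppmlo

lppmlo


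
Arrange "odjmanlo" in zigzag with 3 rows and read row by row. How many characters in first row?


Zigzag "odjmanlo" into 3 rows:
Placing characters:
  'o' => row 0
  'd' => row 1
  'j' => row 2
  'm' => row 1
  'a' => row 0
  'n' => row 1
  'l' => row 2
  'o' => row 1
Rows:
  Row 0: "oa"
  Row 1: "dmno"
  Row 2: "jl"
First row length: 2

2


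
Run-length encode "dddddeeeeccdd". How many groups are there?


Input: dddddeeeeccdd
Scanning for consecutive runs:
  Group 1: 'd' x 5 (positions 0-4)
  Group 2: 'e' x 4 (positions 5-8)
  Group 3: 'c' x 2 (positions 9-10)
  Group 4: 'd' x 2 (positions 11-12)
Total groups: 4

4


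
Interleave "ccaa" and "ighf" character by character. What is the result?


Interleaving "ccaa" and "ighf":
  Position 0: 'c' from first, 'i' from second => "ci"
  Position 1: 'c' from first, 'g' from second => "cg"
  Position 2: 'a' from first, 'h' from second => "ah"
  Position 3: 'a' from first, 'f' from second => "af"
Result: cicgahaf

cicgahaf


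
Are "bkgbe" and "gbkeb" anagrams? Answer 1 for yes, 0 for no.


Strings: "bkgbe", "gbkeb"
Sorted first:  bbegk
Sorted second: bbegk
Sorted forms match => anagrams

1


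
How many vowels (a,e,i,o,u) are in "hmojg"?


Input: hmojg
Checking each character:
  'h' at position 0: consonant
  'm' at position 1: consonant
  'o' at position 2: vowel (running total: 1)
  'j' at position 3: consonant
  'g' at position 4: consonant
Total vowels: 1

1


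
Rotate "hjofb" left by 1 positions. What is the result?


Input: "hjofb", rotate left by 1
First 1 characters: "h"
Remaining characters: "jofb"
Concatenate remaining + first: "jofb" + "h" = "jofbh"

jofbh


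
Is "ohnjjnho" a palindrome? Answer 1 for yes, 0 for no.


Input: ohnjjnho
Reversed: ohnjjnho
  Compare pos 0 ('o') with pos 7 ('o'): match
  Compare pos 1 ('h') with pos 6 ('h'): match
  Compare pos 2 ('n') with pos 5 ('n'): match
  Compare pos 3 ('j') with pos 4 ('j'): match
Result: palindrome

1


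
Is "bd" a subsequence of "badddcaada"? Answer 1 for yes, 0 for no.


Check if "bd" is a subsequence of "badddcaada"
Greedy scan:
  Position 0 ('b'): matches sub[0] = 'b'
  Position 1 ('a'): no match needed
  Position 2 ('d'): matches sub[1] = 'd'
  Position 3 ('d'): no match needed
  Position 4 ('d'): no match needed
  Position 5 ('c'): no match needed
  Position 6 ('a'): no match needed
  Position 7 ('a'): no match needed
  Position 8 ('d'): no match needed
  Position 9 ('a'): no match needed
All 2 characters matched => is a subsequence

1


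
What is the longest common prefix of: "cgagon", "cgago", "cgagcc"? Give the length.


Words: cgagon, cgago, cgagcc
  Position 0: all 'c' => match
  Position 1: all 'g' => match
  Position 2: all 'a' => match
  Position 3: all 'g' => match
  Position 4: ('o', 'o', 'c') => mismatch, stop
LCP = "cgag" (length 4)

4


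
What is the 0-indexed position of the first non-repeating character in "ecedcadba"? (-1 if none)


Input: ecedcadba
Character frequencies:
  'a': 2
  'b': 1
  'c': 2
  'd': 2
  'e': 2
Scanning left to right for freq == 1:
  Position 0 ('e'): freq=2, skip
  Position 1 ('c'): freq=2, skip
  Position 2 ('e'): freq=2, skip
  Position 3 ('d'): freq=2, skip
  Position 4 ('c'): freq=2, skip
  Position 5 ('a'): freq=2, skip
  Position 6 ('d'): freq=2, skip
  Position 7 ('b'): unique! => answer = 7

7


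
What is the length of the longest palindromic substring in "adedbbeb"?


Input: "adedbbeb"
Checking substrings for palindromes:
  [1:4] "ded" (len 3) => palindrome
  [5:8] "beb" (len 3) => palindrome
  [4:6] "bb" (len 2) => palindrome
Longest palindromic substring: "ded" with length 3

3


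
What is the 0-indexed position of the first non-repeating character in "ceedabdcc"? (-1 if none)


Input: ceedabdcc
Character frequencies:
  'a': 1
  'b': 1
  'c': 3
  'd': 2
  'e': 2
Scanning left to right for freq == 1:
  Position 0 ('c'): freq=3, skip
  Position 1 ('e'): freq=2, skip
  Position 2 ('e'): freq=2, skip
  Position 3 ('d'): freq=2, skip
  Position 4 ('a'): unique! => answer = 4

4


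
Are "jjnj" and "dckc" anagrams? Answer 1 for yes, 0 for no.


Strings: "jjnj", "dckc"
Sorted first:  jjjn
Sorted second: ccdk
Differ at position 0: 'j' vs 'c' => not anagrams

0


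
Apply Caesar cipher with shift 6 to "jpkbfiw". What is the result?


Caesar cipher: shift "jpkbfiw" by 6
  'j' (pos 9) + 6 = pos 15 = 'p'
  'p' (pos 15) + 6 = pos 21 = 'v'
  'k' (pos 10) + 6 = pos 16 = 'q'
  'b' (pos 1) + 6 = pos 7 = 'h'
  'f' (pos 5) + 6 = pos 11 = 'l'
  'i' (pos 8) + 6 = pos 14 = 'o'
  'w' (pos 22) + 6 = pos 2 = 'c'
Result: pvqhloc

pvqhloc


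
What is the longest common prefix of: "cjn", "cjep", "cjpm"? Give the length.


Words: cjn, cjep, cjpm
  Position 0: all 'c' => match
  Position 1: all 'j' => match
  Position 2: ('n', 'e', 'p') => mismatch, stop
LCP = "cj" (length 2)

2


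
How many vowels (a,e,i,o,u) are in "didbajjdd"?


Input: didbajjdd
Checking each character:
  'd' at position 0: consonant
  'i' at position 1: vowel (running total: 1)
  'd' at position 2: consonant
  'b' at position 3: consonant
  'a' at position 4: vowel (running total: 2)
  'j' at position 5: consonant
  'j' at position 6: consonant
  'd' at position 7: consonant
  'd' at position 8: consonant
Total vowels: 2

2


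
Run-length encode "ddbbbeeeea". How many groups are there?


Input: ddbbbeeeea
Scanning for consecutive runs:
  Group 1: 'd' x 2 (positions 0-1)
  Group 2: 'b' x 3 (positions 2-4)
  Group 3: 'e' x 4 (positions 5-8)
  Group 4: 'a' x 1 (positions 9-9)
Total groups: 4

4


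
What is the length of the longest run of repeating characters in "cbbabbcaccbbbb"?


Input: "cbbabbcaccbbbb"
Scanning for longest run:
  Position 1 ('b'): new char, reset run to 1
  Position 2 ('b'): continues run of 'b', length=2
  Position 3 ('a'): new char, reset run to 1
  Position 4 ('b'): new char, reset run to 1
  Position 5 ('b'): continues run of 'b', length=2
  Position 6 ('c'): new char, reset run to 1
  Position 7 ('a'): new char, reset run to 1
  Position 8 ('c'): new char, reset run to 1
  Position 9 ('c'): continues run of 'c', length=2
  Position 10 ('b'): new char, reset run to 1
  Position 11 ('b'): continues run of 'b', length=2
  Position 12 ('b'): continues run of 'b', length=3
  Position 13 ('b'): continues run of 'b', length=4
Longest run: 'b' with length 4

4


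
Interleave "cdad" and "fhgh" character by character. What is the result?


Interleaving "cdad" and "fhgh":
  Position 0: 'c' from first, 'f' from second => "cf"
  Position 1: 'd' from first, 'h' from second => "dh"
  Position 2: 'a' from first, 'g' from second => "ag"
  Position 3: 'd' from first, 'h' from second => "dh"
Result: cfdhagdh

cfdhagdh


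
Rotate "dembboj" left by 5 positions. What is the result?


Input: "dembboj", rotate left by 5
First 5 characters: "dembb"
Remaining characters: "oj"
Concatenate remaining + first: "oj" + "dembb" = "ojdembb"

ojdembb


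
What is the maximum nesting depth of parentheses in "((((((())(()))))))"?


Input: "((((((())(()))))))"
Tracking depth:
  Position 0 '(': depth becomes 1
  Position 1 '(': depth becomes 2
  Position 2 '(': depth becomes 3
  Position 3 '(': depth becomes 4
  Position 4 '(': depth becomes 5
  Position 5 '(': depth becomes 6
  Position 6 '(': depth becomes 7
  Position 7 ')': depth becomes 6
  Position 8 ')': depth becomes 5
  Position 9 '(': depth becomes 6
  Position 10 '(': depth becomes 7
  Position 11 ')': depth becomes 6
  Position 12 ')': depth becomes 5
  Position 13 ')': depth becomes 4
  Position 14 ')': depth becomes 3
  Position 15 ')': depth becomes 2
  Position 16 ')': depth becomes 1
  Position 17 ')': depth becomes 0
Maximum depth reached: 7

7


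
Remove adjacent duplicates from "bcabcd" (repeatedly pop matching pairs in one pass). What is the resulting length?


Input: bcabcd
Stack-based adjacent duplicate removal:
  Read 'b': push. Stack: b
  Read 'c': push. Stack: bc
  Read 'a': push. Stack: bca
  Read 'b': push. Stack: bcab
  Read 'c': push. Stack: bcabc
  Read 'd': push. Stack: bcabcd
Final stack: "bcabcd" (length 6)

6


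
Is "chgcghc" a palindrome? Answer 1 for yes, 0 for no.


Input: chgcghc
Reversed: chgcghc
  Compare pos 0 ('c') with pos 6 ('c'): match
  Compare pos 1 ('h') with pos 5 ('h'): match
  Compare pos 2 ('g') with pos 4 ('g'): match
Result: palindrome

1


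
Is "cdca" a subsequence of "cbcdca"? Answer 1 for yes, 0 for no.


Check if "cdca" is a subsequence of "cbcdca"
Greedy scan:
  Position 0 ('c'): matches sub[0] = 'c'
  Position 1 ('b'): no match needed
  Position 2 ('c'): no match needed
  Position 3 ('d'): matches sub[1] = 'd'
  Position 4 ('c'): matches sub[2] = 'c'
  Position 5 ('a'): matches sub[3] = 'a'
All 4 characters matched => is a subsequence

1


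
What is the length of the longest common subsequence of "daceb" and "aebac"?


LCS of "daceb" and "aebac"
DP table:
           a    e    b    a    c
      0    0    0    0    0    0
  d   0    0    0    0    0    0
  a   0    1    1    1    1    1
  c   0    1    1    1    1    2
  e   0    1    2    2    2    2
  b   0    1    2    3    3    3
LCS length = dp[5][5] = 3

3


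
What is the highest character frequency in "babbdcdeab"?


Input: babbdcdeab
Character counts:
  'a': 2
  'b': 4
  'c': 1
  'd': 2
  'e': 1
Maximum frequency: 4

4


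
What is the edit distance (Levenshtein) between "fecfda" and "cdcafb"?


Computing edit distance: "fecfda" -> "cdcafb"
DP table:
           c    d    c    a    f    b
      0    1    2    3    4    5    6
  f   1    1    2    3    4    4    5
  e   2    2    2    3    4    5    5
  c   3    2    3    2    3    4    5
  f   4    3    3    3    3    3    4
  d   5    4    3    4    4    4    4
  a   6    5    4    4    4    5    5
Edit distance = dp[6][6] = 5

5


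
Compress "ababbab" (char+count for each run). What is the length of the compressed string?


Input: ababbab
Runs:
  'a' x 1 => "a1"
  'b' x 1 => "b1"
  'a' x 1 => "a1"
  'b' x 2 => "b2"
  'a' x 1 => "a1"
  'b' x 1 => "b1"
Compressed: "a1b1a1b2a1b1"
Compressed length: 12

12


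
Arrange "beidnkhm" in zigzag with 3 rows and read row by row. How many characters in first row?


Zigzag "beidnkhm" into 3 rows:
Placing characters:
  'b' => row 0
  'e' => row 1
  'i' => row 2
  'd' => row 1
  'n' => row 0
  'k' => row 1
  'h' => row 2
  'm' => row 1
Rows:
  Row 0: "bn"
  Row 1: "edkm"
  Row 2: "ih"
First row length: 2

2


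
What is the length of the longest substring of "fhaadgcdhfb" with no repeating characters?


Input: "fhaadgcdhfb"
Sliding window (track last position of each char):
  Position 0 ('f'): window [0,0] length 1 -- new best
  Position 1 ('h'): window [0,1] length 2 -- new best
  Position 2 ('a'): window [0,2] length 3 -- new best
  Position 3 ('a'): repeat (last at 2), move window start to 3
  Position 3 ('a'): window [3,3] length 1
  Position 4 ('d'): window [3,4] length 2
  Position 5 ('g'): window [3,5] length 3
  Position 6 ('c'): window [3,6] length 4 -- new best
  Position 7 ('d'): repeat (last at 4), move window start to 5
  Position 7 ('d'): window [5,7] length 3
  Position 8 ('h'): window [5,8] length 4
  Position 9 ('f'): window [5,9] length 5 -- new best
  Position 10 ('b'): window [5,10] length 6 -- new best
Longest substring with no repeats: "gcdhfb" with length 6

6


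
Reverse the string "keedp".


Input: keedp
Reading characters right to left:
  Position 4: 'p'
  Position 3: 'd'
  Position 2: 'e'
  Position 1: 'e'
  Position 0: 'k'
Reversed: pdeek

pdeek


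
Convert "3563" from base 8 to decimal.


Input: "3563" in base 8
Positional expansion:
  Digit '3' (value 3) x 8^3 = 1536
  Digit '5' (value 5) x 8^2 = 320
  Digit '6' (value 6) x 8^1 = 48
  Digit '3' (value 3) x 8^0 = 3
Sum = 1907

1907


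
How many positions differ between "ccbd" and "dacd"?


Comparing "ccbd" and "dacd" position by position:
  Position 0: 'c' vs 'd' => DIFFER
  Position 1: 'c' vs 'a' => DIFFER
  Position 2: 'b' vs 'c' => DIFFER
  Position 3: 'd' vs 'd' => same
Positions that differ: 3

3


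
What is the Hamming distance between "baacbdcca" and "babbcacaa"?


Comparing "baacbdcca" and "babbcacaa" position by position:
  Position 0: 'b' vs 'b' => same
  Position 1: 'a' vs 'a' => same
  Position 2: 'a' vs 'b' => differ
  Position 3: 'c' vs 'b' => differ
  Position 4: 'b' vs 'c' => differ
  Position 5: 'd' vs 'a' => differ
  Position 6: 'c' vs 'c' => same
  Position 7: 'c' vs 'a' => differ
  Position 8: 'a' vs 'a' => same
Total differences (Hamming distance): 5

5


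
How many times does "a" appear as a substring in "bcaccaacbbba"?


Searching for "a" in "bcaccaacbbba"
Scanning each position:
  Position 0: "b" => no
  Position 1: "c" => no
  Position 2: "a" => MATCH
  Position 3: "c" => no
  Position 4: "c" => no
  Position 5: "a" => MATCH
  Position 6: "a" => MATCH
  Position 7: "c" => no
  Position 8: "b" => no
  Position 9: "b" => no
  Position 10: "b" => no
  Position 11: "a" => MATCH
Total occurrences: 4

4


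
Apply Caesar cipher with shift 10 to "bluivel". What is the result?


Caesar cipher: shift "bluivel" by 10
  'b' (pos 1) + 10 = pos 11 = 'l'
  'l' (pos 11) + 10 = pos 21 = 'v'
  'u' (pos 20) + 10 = pos 4 = 'e'
  'i' (pos 8) + 10 = pos 18 = 's'
  'v' (pos 21) + 10 = pos 5 = 'f'
  'e' (pos 4) + 10 = pos 14 = 'o'
  'l' (pos 11) + 10 = pos 21 = 'v'
Result: lvesfov

lvesfov


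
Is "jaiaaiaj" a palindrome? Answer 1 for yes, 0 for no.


Input: jaiaaiaj
Reversed: jaiaaiaj
  Compare pos 0 ('j') with pos 7 ('j'): match
  Compare pos 1 ('a') with pos 6 ('a'): match
  Compare pos 2 ('i') with pos 5 ('i'): match
  Compare pos 3 ('a') with pos 4 ('a'): match
Result: palindrome

1


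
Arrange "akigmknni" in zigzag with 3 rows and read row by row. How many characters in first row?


Zigzag "akigmknni" into 3 rows:
Placing characters:
  'a' => row 0
  'k' => row 1
  'i' => row 2
  'g' => row 1
  'm' => row 0
  'k' => row 1
  'n' => row 2
  'n' => row 1
  'i' => row 0
Rows:
  Row 0: "ami"
  Row 1: "kgkn"
  Row 2: "in"
First row length: 3

3


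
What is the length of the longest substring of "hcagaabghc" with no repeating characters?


Input: "hcagaabghc"
Sliding window (track last position of each char):
  Position 0 ('h'): window [0,0] length 1 -- new best
  Position 1 ('c'): window [0,1] length 2 -- new best
  Position 2 ('a'): window [0,2] length 3 -- new best
  Position 3 ('g'): window [0,3] length 4 -- new best
  Position 4 ('a'): repeat (last at 2), move window start to 3
  Position 4 ('a'): window [3,4] length 2
  Position 5 ('a'): repeat (last at 4), move window start to 5
  Position 5 ('a'): window [5,5] length 1
  Position 6 ('b'): window [5,6] length 2
  Position 7 ('g'): window [5,7] length 3
  Position 8 ('h'): window [5,8] length 4
  Position 9 ('c'): window [5,9] length 5 -- new best
Longest substring with no repeats: "abghc" with length 5

5


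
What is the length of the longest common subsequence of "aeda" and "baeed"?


LCS of "aeda" and "baeed"
DP table:
           b    a    e    e    d
      0    0    0    0    0    0
  a   0    0    1    1    1    1
  e   0    0    1    2    2    2
  d   0    0    1    2    2    3
  a   0    0    1    2    2    3
LCS length = dp[4][5] = 3

3


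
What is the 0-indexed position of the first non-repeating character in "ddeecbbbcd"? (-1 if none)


Input: ddeecbbbcd
Character frequencies:
  'b': 3
  'c': 2
  'd': 3
  'e': 2
Scanning left to right for freq == 1:
  Position 0 ('d'): freq=3, skip
  Position 1 ('d'): freq=3, skip
  Position 2 ('e'): freq=2, skip
  Position 3 ('e'): freq=2, skip
  Position 4 ('c'): freq=2, skip
  Position 5 ('b'): freq=3, skip
  Position 6 ('b'): freq=3, skip
  Position 7 ('b'): freq=3, skip
  Position 8 ('c'): freq=2, skip
  Position 9 ('d'): freq=3, skip
  No unique character found => answer = -1

-1


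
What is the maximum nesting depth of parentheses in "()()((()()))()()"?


Input: "()()((()()))()()"
Tracking depth:
  Position 0 '(': depth becomes 1
  Position 1 ')': depth becomes 0
  Position 2 '(': depth becomes 1
  Position 3 ')': depth becomes 0
  Position 4 '(': depth becomes 1
  Position 5 '(': depth becomes 2
  Position 6 '(': depth becomes 3
  Position 7 ')': depth becomes 2
  Position 8 '(': depth becomes 3
  Position 9 ')': depth becomes 2
  Position 10 ')': depth becomes 1
  Position 11 ')': depth becomes 0
  Position 12 '(': depth becomes 1
  Position 13 ')': depth becomes 0
  Position 14 '(': depth becomes 1
  Position 15 ')': depth becomes 0
Maximum depth reached: 3

3


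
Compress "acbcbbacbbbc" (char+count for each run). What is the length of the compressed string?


Input: acbcbbacbbbc
Runs:
  'a' x 1 => "a1"
  'c' x 1 => "c1"
  'b' x 1 => "b1"
  'c' x 1 => "c1"
  'b' x 2 => "b2"
  'a' x 1 => "a1"
  'c' x 1 => "c1"
  'b' x 3 => "b3"
  'c' x 1 => "c1"
Compressed: "a1c1b1c1b2a1c1b3c1"
Compressed length: 18

18


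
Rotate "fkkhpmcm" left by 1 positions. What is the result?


Input: "fkkhpmcm", rotate left by 1
First 1 characters: "f"
Remaining characters: "kkhpmcm"
Concatenate remaining + first: "kkhpmcm" + "f" = "kkhpmcmf"

kkhpmcmf


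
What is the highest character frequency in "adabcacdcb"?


Input: adabcacdcb
Character counts:
  'a': 3
  'b': 2
  'c': 3
  'd': 2
Maximum frequency: 3

3


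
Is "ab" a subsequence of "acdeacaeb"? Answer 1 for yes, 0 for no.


Check if "ab" is a subsequence of "acdeacaeb"
Greedy scan:
  Position 0 ('a'): matches sub[0] = 'a'
  Position 1 ('c'): no match needed
  Position 2 ('d'): no match needed
  Position 3 ('e'): no match needed
  Position 4 ('a'): no match needed
  Position 5 ('c'): no match needed
  Position 6 ('a'): no match needed
  Position 7 ('e'): no match needed
  Position 8 ('b'): matches sub[1] = 'b'
All 2 characters matched => is a subsequence

1


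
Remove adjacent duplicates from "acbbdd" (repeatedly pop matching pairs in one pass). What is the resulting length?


Input: acbbdd
Stack-based adjacent duplicate removal:
  Read 'a': push. Stack: a
  Read 'c': push. Stack: ac
  Read 'b': push. Stack: acb
  Read 'b': matches stack top 'b' => pop. Stack: ac
  Read 'd': push. Stack: acd
  Read 'd': matches stack top 'd' => pop. Stack: ac
Final stack: "ac" (length 2)

2


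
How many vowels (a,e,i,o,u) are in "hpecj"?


Input: hpecj
Checking each character:
  'h' at position 0: consonant
  'p' at position 1: consonant
  'e' at position 2: vowel (running total: 1)
  'c' at position 3: consonant
  'j' at position 4: consonant
Total vowels: 1

1


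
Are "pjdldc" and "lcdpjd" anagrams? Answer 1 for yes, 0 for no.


Strings: "pjdldc", "lcdpjd"
Sorted first:  cddjlp
Sorted second: cddjlp
Sorted forms match => anagrams

1


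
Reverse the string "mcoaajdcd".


Input: mcoaajdcd
Reading characters right to left:
  Position 8: 'd'
  Position 7: 'c'
  Position 6: 'd'
  Position 5: 'j'
  Position 4: 'a'
  Position 3: 'a'
  Position 2: 'o'
  Position 1: 'c'
  Position 0: 'm'
Reversed: dcdjaaocm

dcdjaaocm


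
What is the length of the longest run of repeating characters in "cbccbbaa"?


Input: "cbccbbaa"
Scanning for longest run:
  Position 1 ('b'): new char, reset run to 1
  Position 2 ('c'): new char, reset run to 1
  Position 3 ('c'): continues run of 'c', length=2
  Position 4 ('b'): new char, reset run to 1
  Position 5 ('b'): continues run of 'b', length=2
  Position 6 ('a'): new char, reset run to 1
  Position 7 ('a'): continues run of 'a', length=2
Longest run: 'c' with length 2

2


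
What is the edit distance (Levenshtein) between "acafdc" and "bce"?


Computing edit distance: "acafdc" -> "bce"
DP table:
           b    c    e
      0    1    2    3
  a   1    1    2    3
  c   2    2    1    2
  a   3    3    2    2
  f   4    4    3    3
  d   5    5    4    4
  c   6    6    5    5
Edit distance = dp[6][3] = 5

5


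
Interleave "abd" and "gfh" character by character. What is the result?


Interleaving "abd" and "gfh":
  Position 0: 'a' from first, 'g' from second => "ag"
  Position 1: 'b' from first, 'f' from second => "bf"
  Position 2: 'd' from first, 'h' from second => "dh"
Result: agbfdh

agbfdh


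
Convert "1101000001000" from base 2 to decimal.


Input: "1101000001000" in base 2
Positional expansion:
  Digit '1' (value 1) x 2^12 = 4096
  Digit '1' (value 1) x 2^11 = 2048
  Digit '0' (value 0) x 2^10 = 0
  Digit '1' (value 1) x 2^9 = 512
  Digit '0' (value 0) x 2^8 = 0
  Digit '0' (value 0) x 2^7 = 0
  Digit '0' (value 0) x 2^6 = 0
  Digit '0' (value 0) x 2^5 = 0
  Digit '0' (value 0) x 2^4 = 0
  Digit '1' (value 1) x 2^3 = 8
  Digit '0' (value 0) x 2^2 = 0
  Digit '0' (value 0) x 2^1 = 0
  Digit '0' (value 0) x 2^0 = 0
Sum = 6664

6664


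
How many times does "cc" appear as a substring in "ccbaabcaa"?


Searching for "cc" in "ccbaabcaa"
Scanning each position:
  Position 0: "cc" => MATCH
  Position 1: "cb" => no
  Position 2: "ba" => no
  Position 3: "aa" => no
  Position 4: "ab" => no
  Position 5: "bc" => no
  Position 6: "ca" => no
  Position 7: "aa" => no
Total occurrences: 1

1


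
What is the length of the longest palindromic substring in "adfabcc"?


Input: "adfabcc"
Checking substrings for palindromes:
  [5:7] "cc" (len 2) => palindrome
Longest palindromic substring: "cc" with length 2

2


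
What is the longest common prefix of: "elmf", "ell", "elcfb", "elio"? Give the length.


Words: elmf, ell, elcfb, elio
  Position 0: all 'e' => match
  Position 1: all 'l' => match
  Position 2: ('m', 'l', 'c', 'i') => mismatch, stop
LCP = "el" (length 2)

2


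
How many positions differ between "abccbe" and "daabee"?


Comparing "abccbe" and "daabee" position by position:
  Position 0: 'a' vs 'd' => DIFFER
  Position 1: 'b' vs 'a' => DIFFER
  Position 2: 'c' vs 'a' => DIFFER
  Position 3: 'c' vs 'b' => DIFFER
  Position 4: 'b' vs 'e' => DIFFER
  Position 5: 'e' vs 'e' => same
Positions that differ: 5

5


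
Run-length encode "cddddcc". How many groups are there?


Input: cddddcc
Scanning for consecutive runs:
  Group 1: 'c' x 1 (positions 0-0)
  Group 2: 'd' x 4 (positions 1-4)
  Group 3: 'c' x 2 (positions 5-6)
Total groups: 3

3


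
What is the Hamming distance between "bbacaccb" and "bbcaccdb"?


Comparing "bbacaccb" and "bbcaccdb" position by position:
  Position 0: 'b' vs 'b' => same
  Position 1: 'b' vs 'b' => same
  Position 2: 'a' vs 'c' => differ
  Position 3: 'c' vs 'a' => differ
  Position 4: 'a' vs 'c' => differ
  Position 5: 'c' vs 'c' => same
  Position 6: 'c' vs 'd' => differ
  Position 7: 'b' vs 'b' => same
Total differences (Hamming distance): 4

4


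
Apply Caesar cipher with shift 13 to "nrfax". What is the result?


Caesar cipher: shift "nrfax" by 13
  'n' (pos 13) + 13 = pos 0 = 'a'
  'r' (pos 17) + 13 = pos 4 = 'e'
  'f' (pos 5) + 13 = pos 18 = 's'
  'a' (pos 0) + 13 = pos 13 = 'n'
  'x' (pos 23) + 13 = pos 10 = 'k'
Result: aesnk

aesnk


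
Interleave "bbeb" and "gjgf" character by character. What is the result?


Interleaving "bbeb" and "gjgf":
  Position 0: 'b' from first, 'g' from second => "bg"
  Position 1: 'b' from first, 'j' from second => "bj"
  Position 2: 'e' from first, 'g' from second => "eg"
  Position 3: 'b' from first, 'f' from second => "bf"
Result: bgbjegbf

bgbjegbf


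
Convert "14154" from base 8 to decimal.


Input: "14154" in base 8
Positional expansion:
  Digit '1' (value 1) x 8^4 = 4096
  Digit '4' (value 4) x 8^3 = 2048
  Digit '1' (value 1) x 8^2 = 64
  Digit '5' (value 5) x 8^1 = 40
  Digit '4' (value 4) x 8^0 = 4
Sum = 6252

6252


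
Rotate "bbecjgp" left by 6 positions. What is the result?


Input: "bbecjgp", rotate left by 6
First 6 characters: "bbecjg"
Remaining characters: "p"
Concatenate remaining + first: "p" + "bbecjg" = "pbbecjg"

pbbecjg


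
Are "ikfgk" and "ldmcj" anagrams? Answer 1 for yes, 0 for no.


Strings: "ikfgk", "ldmcj"
Sorted first:  fgikk
Sorted second: cdjlm
Differ at position 0: 'f' vs 'c' => not anagrams

0


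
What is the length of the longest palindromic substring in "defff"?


Input: "defff"
Checking substrings for palindromes:
  [2:5] "fff" (len 3) => palindrome
  [2:4] "ff" (len 2) => palindrome
  [3:5] "ff" (len 2) => palindrome
Longest palindromic substring: "fff" with length 3

3


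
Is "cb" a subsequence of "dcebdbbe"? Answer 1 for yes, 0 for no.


Check if "cb" is a subsequence of "dcebdbbe"
Greedy scan:
  Position 0 ('d'): no match needed
  Position 1 ('c'): matches sub[0] = 'c'
  Position 2 ('e'): no match needed
  Position 3 ('b'): matches sub[1] = 'b'
  Position 4 ('d'): no match needed
  Position 5 ('b'): no match needed
  Position 6 ('b'): no match needed
  Position 7 ('e'): no match needed
All 2 characters matched => is a subsequence

1


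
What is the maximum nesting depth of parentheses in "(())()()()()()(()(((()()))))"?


Input: "(())()()()()()(()(((()()))))"
Tracking depth:
  Position 0 '(': depth becomes 1
  Position 1 '(': depth becomes 2
  Position 2 ')': depth becomes 1
  Position 3 ')': depth becomes 0
  Position 4 '(': depth becomes 1
  Position 5 ')': depth becomes 0
  Position 6 '(': depth becomes 1
  Position 7 ')': depth becomes 0
  Position 8 '(': depth becomes 1
  Position 9 ')': depth becomes 0
  Position 10 '(': depth becomes 1
  Position 11 ')': depth becomes 0
  Position 12 '(': depth becomes 1
  Position 13 ')': depth becomes 0
  Position 14 '(': depth becomes 1
  Position 15 '(': depth becomes 2
  Position 16 ')': depth becomes 1
  Position 17 '(': depth becomes 2
  Position 18 '(': depth becomes 3
  Position 19 '(': depth becomes 4
  Position 20 '(': depth becomes 5
  Position 21 ')': depth becomes 4
  Position 22 '(': depth becomes 5
  Position 23 ')': depth becomes 4
  Position 24 ')': depth becomes 3
  Position 25 ')': depth becomes 2
  Position 26 ')': depth becomes 1
  Position 27 ')': depth becomes 0
Maximum depth reached: 5

5


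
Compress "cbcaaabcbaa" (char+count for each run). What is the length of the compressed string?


Input: cbcaaabcbaa
Runs:
  'c' x 1 => "c1"
  'b' x 1 => "b1"
  'c' x 1 => "c1"
  'a' x 3 => "a3"
  'b' x 1 => "b1"
  'c' x 1 => "c1"
  'b' x 1 => "b1"
  'a' x 2 => "a2"
Compressed: "c1b1c1a3b1c1b1a2"
Compressed length: 16

16


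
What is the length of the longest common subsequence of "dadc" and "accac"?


LCS of "dadc" and "accac"
DP table:
           a    c    c    a    c
      0    0    0    0    0    0
  d   0    0    0    0    0    0
  a   0    1    1    1    1    1
  d   0    1    1    1    1    1
  c   0    1    2    2    2    2
LCS length = dp[4][5] = 2

2


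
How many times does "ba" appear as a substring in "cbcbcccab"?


Searching for "ba" in "cbcbcccab"
Scanning each position:
  Position 0: "cb" => no
  Position 1: "bc" => no
  Position 2: "cb" => no
  Position 3: "bc" => no
  Position 4: "cc" => no
  Position 5: "cc" => no
  Position 6: "ca" => no
  Position 7: "ab" => no
Total occurrences: 0

0


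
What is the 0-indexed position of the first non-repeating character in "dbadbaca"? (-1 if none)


Input: dbadbaca
Character frequencies:
  'a': 3
  'b': 2
  'c': 1
  'd': 2
Scanning left to right for freq == 1:
  Position 0 ('d'): freq=2, skip
  Position 1 ('b'): freq=2, skip
  Position 2 ('a'): freq=3, skip
  Position 3 ('d'): freq=2, skip
  Position 4 ('b'): freq=2, skip
  Position 5 ('a'): freq=3, skip
  Position 6 ('c'): unique! => answer = 6

6


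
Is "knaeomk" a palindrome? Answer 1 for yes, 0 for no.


Input: knaeomk
Reversed: kmoeank
  Compare pos 0 ('k') with pos 6 ('k'): match
  Compare pos 1 ('n') with pos 5 ('m'): MISMATCH
  Compare pos 2 ('a') with pos 4 ('o'): MISMATCH
Result: not a palindrome

0


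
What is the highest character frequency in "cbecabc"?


Input: cbecabc
Character counts:
  'a': 1
  'b': 2
  'c': 3
  'e': 1
Maximum frequency: 3

3


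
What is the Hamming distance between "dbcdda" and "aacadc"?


Comparing "dbcdda" and "aacadc" position by position:
  Position 0: 'd' vs 'a' => differ
  Position 1: 'b' vs 'a' => differ
  Position 2: 'c' vs 'c' => same
  Position 3: 'd' vs 'a' => differ
  Position 4: 'd' vs 'd' => same
  Position 5: 'a' vs 'c' => differ
Total differences (Hamming distance): 4

4


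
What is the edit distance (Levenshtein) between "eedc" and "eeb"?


Computing edit distance: "eedc" -> "eeb"
DP table:
           e    e    b
      0    1    2    3
  e   1    0    1    2
  e   2    1    0    1
  d   3    2    1    1
  c   4    3    2    2
Edit distance = dp[4][3] = 2

2


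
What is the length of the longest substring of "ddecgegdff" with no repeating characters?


Input: "ddecgegdff"
Sliding window (track last position of each char):
  Position 0 ('d'): window [0,0] length 1 -- new best
  Position 1 ('d'): repeat (last at 0), move window start to 1
  Position 1 ('d'): window [1,1] length 1
  Position 2 ('e'): window [1,2] length 2 -- new best
  Position 3 ('c'): window [1,3] length 3 -- new best
  Position 4 ('g'): window [1,4] length 4 -- new best
  Position 5 ('e'): repeat (last at 2), move window start to 3
  Position 5 ('e'): window [3,5] length 3
  Position 6 ('g'): repeat (last at 4), move window start to 5
  Position 6 ('g'): window [5,6] length 2
  Position 7 ('d'): window [5,7] length 3
  Position 8 ('f'): window [5,8] length 4
  Position 9 ('f'): repeat (last at 8), move window start to 9
  Position 9 ('f'): window [9,9] length 1
Longest substring with no repeats: "decg" with length 4

4


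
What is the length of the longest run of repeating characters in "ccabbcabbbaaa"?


Input: "ccabbcabbbaaa"
Scanning for longest run:
  Position 1 ('c'): continues run of 'c', length=2
  Position 2 ('a'): new char, reset run to 1
  Position 3 ('b'): new char, reset run to 1
  Position 4 ('b'): continues run of 'b', length=2
  Position 5 ('c'): new char, reset run to 1
  Position 6 ('a'): new char, reset run to 1
  Position 7 ('b'): new char, reset run to 1
  Position 8 ('b'): continues run of 'b', length=2
  Position 9 ('b'): continues run of 'b', length=3
  Position 10 ('a'): new char, reset run to 1
  Position 11 ('a'): continues run of 'a', length=2
  Position 12 ('a'): continues run of 'a', length=3
Longest run: 'b' with length 3

3


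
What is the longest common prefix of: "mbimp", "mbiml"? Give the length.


Words: mbimp, mbiml
  Position 0: all 'm' => match
  Position 1: all 'b' => match
  Position 2: all 'i' => match
  Position 3: all 'm' => match
  Position 4: ('p', 'l') => mismatch, stop
LCP = "mbim" (length 4)

4


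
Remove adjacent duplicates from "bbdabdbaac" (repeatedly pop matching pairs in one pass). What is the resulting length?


Input: bbdabdbaac
Stack-based adjacent duplicate removal:
  Read 'b': push. Stack: b
  Read 'b': matches stack top 'b' => pop. Stack: (empty)
  Read 'd': push. Stack: d
  Read 'a': push. Stack: da
  Read 'b': push. Stack: dab
  Read 'd': push. Stack: dabd
  Read 'b': push. Stack: dabdb
  Read 'a': push. Stack: dabdba
  Read 'a': matches stack top 'a' => pop. Stack: dabdb
  Read 'c': push. Stack: dabdbc
Final stack: "dabdbc" (length 6)

6


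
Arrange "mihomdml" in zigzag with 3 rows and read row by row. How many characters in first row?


Zigzag "mihomdml" into 3 rows:
Placing characters:
  'm' => row 0
  'i' => row 1
  'h' => row 2
  'o' => row 1
  'm' => row 0
  'd' => row 1
  'm' => row 2
  'l' => row 1
Rows:
  Row 0: "mm"
  Row 1: "iodl"
  Row 2: "hm"
First row length: 2

2


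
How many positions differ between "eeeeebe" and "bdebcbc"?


Comparing "eeeeebe" and "bdebcbc" position by position:
  Position 0: 'e' vs 'b' => DIFFER
  Position 1: 'e' vs 'd' => DIFFER
  Position 2: 'e' vs 'e' => same
  Position 3: 'e' vs 'b' => DIFFER
  Position 4: 'e' vs 'c' => DIFFER
  Position 5: 'b' vs 'b' => same
  Position 6: 'e' vs 'c' => DIFFER
Positions that differ: 5

5


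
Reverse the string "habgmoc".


Input: habgmoc
Reading characters right to left:
  Position 6: 'c'
  Position 5: 'o'
  Position 4: 'm'
  Position 3: 'g'
  Position 2: 'b'
  Position 1: 'a'
  Position 0: 'h'
Reversed: comgbah

comgbah


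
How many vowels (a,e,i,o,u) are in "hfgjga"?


Input: hfgjga
Checking each character:
  'h' at position 0: consonant
  'f' at position 1: consonant
  'g' at position 2: consonant
  'j' at position 3: consonant
  'g' at position 4: consonant
  'a' at position 5: vowel (running total: 1)
Total vowels: 1

1


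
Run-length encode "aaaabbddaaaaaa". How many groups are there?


Input: aaaabbddaaaaaa
Scanning for consecutive runs:
  Group 1: 'a' x 4 (positions 0-3)
  Group 2: 'b' x 2 (positions 4-5)
  Group 3: 'd' x 2 (positions 6-7)
  Group 4: 'a' x 6 (positions 8-13)
Total groups: 4

4


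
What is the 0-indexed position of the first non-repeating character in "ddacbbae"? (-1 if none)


Input: ddacbbae
Character frequencies:
  'a': 2
  'b': 2
  'c': 1
  'd': 2
  'e': 1
Scanning left to right for freq == 1:
  Position 0 ('d'): freq=2, skip
  Position 1 ('d'): freq=2, skip
  Position 2 ('a'): freq=2, skip
  Position 3 ('c'): unique! => answer = 3

3


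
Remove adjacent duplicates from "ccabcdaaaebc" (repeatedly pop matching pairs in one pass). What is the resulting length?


Input: ccabcdaaaebc
Stack-based adjacent duplicate removal:
  Read 'c': push. Stack: c
  Read 'c': matches stack top 'c' => pop. Stack: (empty)
  Read 'a': push. Stack: a
  Read 'b': push. Stack: ab
  Read 'c': push. Stack: abc
  Read 'd': push. Stack: abcd
  Read 'a': push. Stack: abcda
  Read 'a': matches stack top 'a' => pop. Stack: abcd
  Read 'a': push. Stack: abcda
  Read 'e': push. Stack: abcdae
  Read 'b': push. Stack: abcdaeb
  Read 'c': push. Stack: abcdaebc
Final stack: "abcdaebc" (length 8)

8


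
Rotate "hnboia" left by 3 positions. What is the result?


Input: "hnboia", rotate left by 3
First 3 characters: "hnb"
Remaining characters: "oia"
Concatenate remaining + first: "oia" + "hnb" = "oiahnb"

oiahnb


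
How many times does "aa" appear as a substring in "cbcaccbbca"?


Searching for "aa" in "cbcaccbbca"
Scanning each position:
  Position 0: "cb" => no
  Position 1: "bc" => no
  Position 2: "ca" => no
  Position 3: "ac" => no
  Position 4: "cc" => no
  Position 5: "cb" => no
  Position 6: "bb" => no
  Position 7: "bc" => no
  Position 8: "ca" => no
Total occurrences: 0

0


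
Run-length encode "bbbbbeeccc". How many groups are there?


Input: bbbbbeeccc
Scanning for consecutive runs:
  Group 1: 'b' x 5 (positions 0-4)
  Group 2: 'e' x 2 (positions 5-6)
  Group 3: 'c' x 3 (positions 7-9)
Total groups: 3

3


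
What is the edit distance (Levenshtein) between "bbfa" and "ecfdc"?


Computing edit distance: "bbfa" -> "ecfdc"
DP table:
           e    c    f    d    c
      0    1    2    3    4    5
  b   1    1    2    3    4    5
  b   2    2    2    3    4    5
  f   3    3    3    2    3    4
  a   4    4    4    3    3    4
Edit distance = dp[4][5] = 4

4


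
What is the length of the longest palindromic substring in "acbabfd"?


Input: "acbabfd"
Checking substrings for palindromes:
  [2:5] "bab" (len 3) => palindrome
Longest palindromic substring: "bab" with length 3

3


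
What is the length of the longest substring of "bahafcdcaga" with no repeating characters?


Input: "bahafcdcaga"
Sliding window (track last position of each char):
  Position 0 ('b'): window [0,0] length 1 -- new best
  Position 1 ('a'): window [0,1] length 2 -- new best
  Position 2 ('h'): window [0,2] length 3 -- new best
  Position 3 ('a'): repeat (last at 1), move window start to 2
  Position 3 ('a'): window [2,3] length 2
  Position 4 ('f'): window [2,4] length 3
  Position 5 ('c'): window [2,5] length 4 -- new best
  Position 6 ('d'): window [2,6] length 5 -- new best
  Position 7 ('c'): repeat (last at 5), move window start to 6
  Position 7 ('c'): window [6,7] length 2
  Position 8 ('a'): window [6,8] length 3
  Position 9 ('g'): window [6,9] length 4
  Position 10 ('a'): repeat (last at 8), move window start to 9
  Position 10 ('a'): window [9,10] length 2
Longest substring with no repeats: "hafcd" with length 5

5
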